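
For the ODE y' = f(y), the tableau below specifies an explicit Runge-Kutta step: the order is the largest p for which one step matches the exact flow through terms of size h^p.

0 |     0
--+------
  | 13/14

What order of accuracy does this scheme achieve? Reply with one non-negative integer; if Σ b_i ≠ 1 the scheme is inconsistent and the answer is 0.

b = (13/14)
c = (0)
Σ b_i: 13/14·1 = 13/14 ≠ 1 ⇒ order 0.

0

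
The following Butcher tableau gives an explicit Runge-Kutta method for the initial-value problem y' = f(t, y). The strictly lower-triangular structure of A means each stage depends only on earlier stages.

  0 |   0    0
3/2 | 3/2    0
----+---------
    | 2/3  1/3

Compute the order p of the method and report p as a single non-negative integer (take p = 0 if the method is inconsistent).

b = (2/3, 1/3)
c = (0, 3/2)
Σ b_i: 2/3·1 + 1/3·1 = 1 ✓
b·c: 1/3·3/2 = 1/2 ✓; 2 stages ⇒ order 2.

2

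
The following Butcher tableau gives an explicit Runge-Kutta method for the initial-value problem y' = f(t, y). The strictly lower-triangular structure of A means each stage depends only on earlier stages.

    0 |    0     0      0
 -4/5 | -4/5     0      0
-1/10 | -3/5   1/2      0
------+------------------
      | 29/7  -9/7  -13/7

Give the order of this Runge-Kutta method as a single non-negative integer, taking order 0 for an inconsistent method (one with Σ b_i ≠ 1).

b = (29/7, -9/7, -13/7)
c = (0, -4/5, -1/10)
Ac = (0, 0, -2/5)
Σ b_i: 29/7·1 + (-9/7)·1 + (-13/7)·1 = 1 ✓
b·c: (-9/7)·(-4/5) + (-13/7)·(-1/10) = 17/14 ≠ 1/2 ⇒ order 1.

1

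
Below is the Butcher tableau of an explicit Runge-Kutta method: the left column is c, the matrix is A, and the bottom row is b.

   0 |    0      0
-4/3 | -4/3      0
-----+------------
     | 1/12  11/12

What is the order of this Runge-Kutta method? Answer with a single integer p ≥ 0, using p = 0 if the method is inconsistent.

b = (1/12, 11/12)
c = (0, -4/3)
Σ b_i: 1/12·1 + 11/12·1 = 1 ✓
b·c: 11/12·(-4/3) = -11/9 ≠ 1/2 ⇒ order 1.

1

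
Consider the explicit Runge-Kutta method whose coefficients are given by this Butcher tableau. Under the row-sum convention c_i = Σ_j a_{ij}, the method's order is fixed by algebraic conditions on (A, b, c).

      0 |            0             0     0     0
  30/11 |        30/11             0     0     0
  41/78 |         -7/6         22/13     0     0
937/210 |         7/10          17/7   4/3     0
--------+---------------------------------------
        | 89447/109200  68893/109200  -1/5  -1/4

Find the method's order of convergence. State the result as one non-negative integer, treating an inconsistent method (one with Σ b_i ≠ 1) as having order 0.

b = (89447/109200, 68893/109200, -1/5, -1/4)
c = (0, 30/11, 41/78, 937/210)
Ac = (0, 0, 60/13, 65984/9009)
Σ b_i: 89447/109200·1 + 68893/109200·1 + (-1/5)·1 + (-1/4)·1 = 1 ✓
b·c: 68893/109200·30/11 + (-1/5)·41/78 + (-1/4)·937/210 = 1/2 ✓
b·c²: 68893/109200·900/121 + (-1/5)·1681/6084 + (-1/4)·877969/44100 = -12382939/36436400 ≠ 1/3 ⇒ order 2.
b·Ac: (-1/5)·60/13 + (-1/4)·65984/9009 = -24812/9009 ≠ 1/6

2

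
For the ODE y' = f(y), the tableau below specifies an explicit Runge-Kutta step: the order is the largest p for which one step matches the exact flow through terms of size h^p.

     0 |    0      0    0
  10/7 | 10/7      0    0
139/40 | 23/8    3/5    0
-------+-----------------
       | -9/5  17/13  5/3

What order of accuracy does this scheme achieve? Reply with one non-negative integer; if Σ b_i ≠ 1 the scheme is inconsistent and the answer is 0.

0

b = (-9/5, 17/13, 5/3)
c = (0, 10/7, 139/40)
Ac = (0, 0, 6/7)
Σ b_i: (-9/5)·1 + 17/13·1 + 5/3·1 = 229/195 ≠ 1 ⇒ order 0.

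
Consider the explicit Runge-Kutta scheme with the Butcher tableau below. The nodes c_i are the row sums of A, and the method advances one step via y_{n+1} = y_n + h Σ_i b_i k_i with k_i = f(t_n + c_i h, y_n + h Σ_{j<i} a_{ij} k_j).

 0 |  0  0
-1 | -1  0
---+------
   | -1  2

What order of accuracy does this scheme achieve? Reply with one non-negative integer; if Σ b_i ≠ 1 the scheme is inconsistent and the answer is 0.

1

b = (-1, 2)
c = (0, -1)
Σ b_i: (-1)·1 + 2·1 = 1 ✓
b·c: 2·(-1) = -2 ≠ 1/2 ⇒ order 1.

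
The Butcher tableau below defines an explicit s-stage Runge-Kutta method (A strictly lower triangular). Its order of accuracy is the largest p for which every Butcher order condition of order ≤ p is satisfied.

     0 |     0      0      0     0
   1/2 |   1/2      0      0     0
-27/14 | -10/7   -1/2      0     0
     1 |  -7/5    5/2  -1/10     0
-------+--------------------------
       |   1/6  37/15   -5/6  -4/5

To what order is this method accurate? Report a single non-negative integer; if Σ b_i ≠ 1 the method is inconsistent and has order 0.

b = (1/6, 37/15, -5/6, -4/5)
c = (0, 1/2, -27/14, 1)
Ac = (0, 0, -1/4, 101/70)
Σ b_i: 1/6·1 + 37/15·1 + (-5/6)·1 + (-4/5)·1 = 1 ✓
b·c: 37/15·1/2 + (-5/6)·(-27/14) + (-4/5)·1 = 857/420 ≠ 1/2 ⇒ order 1.

1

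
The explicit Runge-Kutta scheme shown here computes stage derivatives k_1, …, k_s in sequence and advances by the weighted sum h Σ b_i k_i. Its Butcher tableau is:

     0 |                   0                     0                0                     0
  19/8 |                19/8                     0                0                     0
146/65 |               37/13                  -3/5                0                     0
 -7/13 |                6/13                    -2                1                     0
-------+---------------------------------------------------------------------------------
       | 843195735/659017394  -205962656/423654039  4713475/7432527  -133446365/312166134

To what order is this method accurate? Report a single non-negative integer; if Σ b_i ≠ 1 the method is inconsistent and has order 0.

3

b = (843195735/659017394, -205962656/423654039, 4713475/7432527, -133446365/312166134)
c = (0, 19/8, 146/65, -7/13)
Ac = (0, 0, -57/40, -651/260)
Σ b_i: 843195735/659017394·1 + (-205962656/423654039)·1 + 4713475/7432527·1 + (-133446365/312166134)·1 = 1 ✓
b·c: (-205962656/423654039)·19/8 + 4713475/7432527·146/65 + (-133446365/312166134)·(-7/13) = 1/2 ✓
b·c²: (-205962656/423654039)·361/64 + 4713475/7432527·21316/4225 + (-133446365/312166134)·49/169 = 1/3 ✓
b·Ac: 4713475/7432527·(-57/40) + (-133446365/312166134)·(-651/260) = 1/6 ✓
b·c³: (-205962656/423654039)·6859/512 + 4713475/7432527·3112136/274625 + (-133446365/312166134)·(-343/2197) = 74414403133/100487765040 ≠ 1/4 ⇒ order 3.
b·(c∘Ac): 4713475/7432527·(-4161/1300) + (-133446365/312166134)·4557/3380 = -2014527115/772982808 ≠ 1/8
b·Ac²: 4713475/7432527·(-1083/320) + (-133446365/312166134)·(-843113/135200) = 84336847337/162326389680 ≠ 1/12
b·A²c: (-133446365/312166134)·(-57/40) = 507096187/832443024 ≠ 1/24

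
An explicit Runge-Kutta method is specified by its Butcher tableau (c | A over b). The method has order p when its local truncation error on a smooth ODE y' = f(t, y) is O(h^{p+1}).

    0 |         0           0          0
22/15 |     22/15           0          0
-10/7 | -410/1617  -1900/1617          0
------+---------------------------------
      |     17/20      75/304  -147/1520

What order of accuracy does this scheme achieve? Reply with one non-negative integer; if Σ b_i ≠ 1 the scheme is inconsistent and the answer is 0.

3

b = (17/20, 75/304, -147/1520)
c = (0, 22/15, -10/7)
Ac = (0, 0, -760/441)
Σ b_i: 17/20·1 + 75/304·1 + (-147/1520)·1 = 1 ✓
b·c: 75/304·22/15 + (-147/1520)·(-10/7) = 1/2 ✓
b·c²: 75/304·484/225 + (-147/1520)·100/49 = 1/3 ✓
b·Ac: (-147/1520)·(-760/441) = 1/6 ✓; 3 stages ⇒ order 3.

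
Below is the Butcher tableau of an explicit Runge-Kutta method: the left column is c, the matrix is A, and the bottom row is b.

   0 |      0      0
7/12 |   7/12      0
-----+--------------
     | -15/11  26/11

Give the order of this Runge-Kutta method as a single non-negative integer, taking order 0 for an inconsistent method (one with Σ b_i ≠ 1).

b = (-15/11, 26/11)
c = (0, 7/12)
Σ b_i: (-15/11)·1 + 26/11·1 = 1 ✓
b·c: 26/11·7/12 = 91/66 ≠ 1/2 ⇒ order 1.

1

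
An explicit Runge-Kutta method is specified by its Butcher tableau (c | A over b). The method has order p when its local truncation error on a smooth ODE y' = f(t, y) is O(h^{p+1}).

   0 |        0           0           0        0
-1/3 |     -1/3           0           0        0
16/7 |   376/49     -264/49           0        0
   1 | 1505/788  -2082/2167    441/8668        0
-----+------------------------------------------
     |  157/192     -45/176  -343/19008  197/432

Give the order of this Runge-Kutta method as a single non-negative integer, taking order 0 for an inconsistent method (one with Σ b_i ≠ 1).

4

b = (157/192, -45/176, -343/19008, 197/432)
c = (0, -1/3, 16/7, 1)
Ac = (0, 0, 88/49, 86/197)
Σ b_i: 157/192·1 + (-45/176)·1 + (-343/19008)·1 + 197/432·1 = 1 ✓
b·c: (-45/176)·(-1/3) + (-343/19008)·16/7 + 197/432·1 = 1/2 ✓
b·c²: (-45/176)·1/9 + (-343/19008)·256/49 + 197/432·1 = 1/3 ✓
b·Ac: (-343/19008)·88/49 + 197/432·86/197 = 1/6 ✓
b·c³: (-45/176)·(-1/27) + (-343/19008)·4096/343 + 197/432·1 = 1/4 ✓
b·(c∘Ac): (-343/19008)·1408/343 + 197/432·86/197 = 1/8 ✓
b·Ac²: (-343/19008)·(-88/147) + 197/432·94/591 = 1/12 ✓
b·A²c: 197/432·18/197 = 1/24 ✓; 4 stages ⇒ order 4.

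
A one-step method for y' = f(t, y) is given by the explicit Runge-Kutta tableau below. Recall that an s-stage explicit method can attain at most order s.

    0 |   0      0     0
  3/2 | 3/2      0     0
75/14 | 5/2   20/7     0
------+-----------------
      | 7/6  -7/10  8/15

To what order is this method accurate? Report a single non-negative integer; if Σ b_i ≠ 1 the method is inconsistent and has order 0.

1

b = (7/6, -7/10, 8/15)
c = (0, 3/2, 75/14)
Ac = (0, 0, 30/7)
Σ b_i: 7/6·1 + (-7/10)·1 + 8/15·1 = 1 ✓
b·c: (-7/10)·3/2 + 8/15·75/14 = 253/140 ≠ 1/2 ⇒ order 1.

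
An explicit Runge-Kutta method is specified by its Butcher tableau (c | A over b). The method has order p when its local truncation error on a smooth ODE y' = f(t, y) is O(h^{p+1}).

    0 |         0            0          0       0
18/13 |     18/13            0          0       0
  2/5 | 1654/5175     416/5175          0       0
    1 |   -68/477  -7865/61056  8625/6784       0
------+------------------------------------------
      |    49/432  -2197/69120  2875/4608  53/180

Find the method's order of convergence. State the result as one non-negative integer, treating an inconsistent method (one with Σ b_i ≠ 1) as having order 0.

4

b = (49/432, -2197/69120, 2875/4608, 53/180)
c = (0, 18/13, 2/5, 1)
Ac = (0, 0, 64/575, 35/106)
Σ b_i: 49/432·1 + (-2197/69120)·1 + 2875/4608·1 + 53/180·1 = 1 ✓
b·c: (-2197/69120)·18/13 + 2875/4608·2/5 + 53/180·1 = 1/2 ✓
b·c²: (-2197/69120)·324/169 + 2875/4608·4/25 + 53/180·1 = 1/3 ✓
b·Ac: 2875/4608·64/575 + 53/180·35/106 = 1/6 ✓
b·c³: (-2197/69120)·5832/2197 + 2875/4608·8/125 + 53/180·1 = 1/4 ✓
b·(c∘Ac): 2875/4608·128/2875 + 53/180·35/106 = 1/8 ✓
b·Ac²: 2875/4608·1152/7475 + 53/180·(-30/689) = 1/12 ✓
b·A²c: 53/180·15/106 = 1/24 ✓; 4 stages ⇒ order 4.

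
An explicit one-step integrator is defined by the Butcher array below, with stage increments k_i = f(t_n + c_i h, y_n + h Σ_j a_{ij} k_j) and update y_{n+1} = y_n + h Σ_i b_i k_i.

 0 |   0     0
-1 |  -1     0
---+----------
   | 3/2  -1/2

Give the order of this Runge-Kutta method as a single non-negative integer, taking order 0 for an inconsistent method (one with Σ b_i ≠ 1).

2

b = (3/2, -1/2)
c = (0, -1)
Σ b_i: 3/2·1 + (-1/2)·1 = 1 ✓
b·c: (-1/2)·(-1) = 1/2 ✓; 2 stages ⇒ order 2.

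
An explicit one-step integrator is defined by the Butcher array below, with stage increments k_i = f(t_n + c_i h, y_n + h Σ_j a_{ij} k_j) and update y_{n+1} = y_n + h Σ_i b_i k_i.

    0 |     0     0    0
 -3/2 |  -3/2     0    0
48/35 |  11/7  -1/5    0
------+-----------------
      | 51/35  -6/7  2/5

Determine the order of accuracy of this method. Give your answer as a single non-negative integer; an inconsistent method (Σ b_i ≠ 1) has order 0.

1

b = (51/35, -6/7, 2/5)
c = (0, -3/2, 48/35)
Ac = (0, 0, 3/10)
Σ b_i: 51/35·1 + (-6/7)·1 + 2/5·1 = 1 ✓
b·c: (-6/7)·(-3/2) + 2/5·48/35 = 321/175 ≠ 1/2 ⇒ order 1.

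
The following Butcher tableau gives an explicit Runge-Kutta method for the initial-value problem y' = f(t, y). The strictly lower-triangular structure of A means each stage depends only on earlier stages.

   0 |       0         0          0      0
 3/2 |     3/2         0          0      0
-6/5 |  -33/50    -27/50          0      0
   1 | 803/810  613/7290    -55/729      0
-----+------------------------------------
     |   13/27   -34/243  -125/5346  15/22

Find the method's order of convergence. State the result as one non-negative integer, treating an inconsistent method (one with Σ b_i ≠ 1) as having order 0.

b = (13/27, -34/243, -125/5346, 15/22)
c = (0, 3/2, -6/5, 1)
Ac = (0, 0, -81/100, 13/60)
Σ b_i: 13/27·1 + (-34/243)·1 + (-125/5346)·1 + 15/22·1 = 1 ✓
b·c: (-34/243)·3/2 + (-125/5346)·(-6/5) + 15/22·1 = 1/2 ✓
b·c²: (-34/243)·9/4 + (-125/5346)·36/25 + 15/22·1 = 1/3 ✓
b·Ac: (-125/5346)·(-81/100) + 15/22·13/60 = 1/6 ✓
b·c³: (-34/243)·27/8 + (-125/5346)·(-216/125) + 15/22·1 = 1/4 ✓
b·(c∘Ac): (-125/5346)·243/250 + 15/22·13/60 = 1/8 ✓
b·Ac²: (-125/5346)·(-243/200) + 15/22·29/360 = 1/12 ✓
b·A²c: 15/22·11/180 = 1/24 ✓; 4 stages ⇒ order 4.

4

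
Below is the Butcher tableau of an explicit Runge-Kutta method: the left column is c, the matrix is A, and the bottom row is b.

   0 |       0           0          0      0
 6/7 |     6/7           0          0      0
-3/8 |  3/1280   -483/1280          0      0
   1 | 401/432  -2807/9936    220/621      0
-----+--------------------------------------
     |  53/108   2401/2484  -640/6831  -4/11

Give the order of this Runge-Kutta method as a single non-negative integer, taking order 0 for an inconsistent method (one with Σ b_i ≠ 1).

b = (53/108, 2401/2484, -640/6831, -4/11)
c = (0, 6/7, -3/8, 1)
Ac = (0, 0, -207/640, -3/8)
Σ b_i: 53/108·1 + 2401/2484·1 + (-640/6831)·1 + (-4/11)·1 = 1 ✓
b·c: 2401/2484·6/7 + (-640/6831)·(-3/8) + (-4/11)·1 = 1/2 ✓
b·c²: 2401/2484·36/49 + (-640/6831)·9/64 + (-4/11)·1 = 1/3 ✓
b·Ac: (-640/6831)·(-207/640) + (-4/11)·(-3/8) = 1/6 ✓
b·c³: 2401/2484·216/343 + (-640/6831)·(-27/512) + (-4/11)·1 = 1/4 ✓
b·(c∘Ac): (-640/6831)·621/5120 + (-4/11)·(-3/8) = 1/8 ✓
b·Ac²: (-640/6831)·(-621/2240) + (-4/11)·(-53/336) = 1/12 ✓
b·A²c: (-4/11)·(-11/96) = 1/24 ✓; 4 stages ⇒ order 4.

4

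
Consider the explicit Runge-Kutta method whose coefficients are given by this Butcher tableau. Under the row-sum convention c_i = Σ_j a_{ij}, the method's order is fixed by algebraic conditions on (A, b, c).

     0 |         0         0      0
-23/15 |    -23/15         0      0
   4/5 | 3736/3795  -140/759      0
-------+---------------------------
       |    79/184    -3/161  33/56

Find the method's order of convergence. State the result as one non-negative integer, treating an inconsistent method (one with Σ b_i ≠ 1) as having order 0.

3

b = (79/184, -3/161, 33/56)
c = (0, -23/15, 4/5)
Ac = (0, 0, 28/99)
Σ b_i: 79/184·1 + (-3/161)·1 + 33/56·1 = 1 ✓
b·c: (-3/161)·(-23/15) + 33/56·4/5 = 1/2 ✓
b·c²: (-3/161)·529/225 + 33/56·16/25 = 1/3 ✓
b·Ac: 33/56·28/99 = 1/6 ✓; 3 stages ⇒ order 3.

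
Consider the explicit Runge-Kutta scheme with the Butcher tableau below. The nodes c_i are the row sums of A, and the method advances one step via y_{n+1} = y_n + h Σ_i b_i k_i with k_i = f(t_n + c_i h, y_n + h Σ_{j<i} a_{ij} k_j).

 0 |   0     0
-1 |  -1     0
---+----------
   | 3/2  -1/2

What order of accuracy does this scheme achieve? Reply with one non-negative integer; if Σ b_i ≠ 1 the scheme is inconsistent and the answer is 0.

2

b = (3/2, -1/2)
c = (0, -1)
Σ b_i: 3/2·1 + (-1/2)·1 = 1 ✓
b·c: (-1/2)·(-1) = 1/2 ✓; 2 stages ⇒ order 2.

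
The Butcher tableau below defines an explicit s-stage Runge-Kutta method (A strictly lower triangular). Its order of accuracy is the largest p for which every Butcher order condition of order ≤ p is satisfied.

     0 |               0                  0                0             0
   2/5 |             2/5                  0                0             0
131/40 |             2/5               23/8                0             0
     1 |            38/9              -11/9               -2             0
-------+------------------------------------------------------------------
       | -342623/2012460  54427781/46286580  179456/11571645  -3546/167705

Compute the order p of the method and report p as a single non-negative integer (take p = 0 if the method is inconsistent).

3

b = (-342623/2012460, 54427781/46286580, 179456/11571645, -3546/167705)
c = (0, 2/5, 131/40, 1)
Ac = (0, 0, 23/20, -1267/180)
Σ b_i: (-342623/2012460)·1 + 54427781/46286580·1 + 179456/11571645·1 + (-3546/167705)·1 = 1 ✓
b·c: 54427781/46286580·2/5 + 179456/11571645·131/40 + (-3546/167705)·1 = 1/2 ✓
b·c²: 54427781/46286580·4/25 + 179456/11571645·17161/1600 + (-3546/167705)·1 = 1/3 ✓
b·Ac: 179456/11571645·23/20 + (-3546/167705)·(-1267/180) = 1/6 ✓
b·c³: 54427781/46286580·8/125 + 179456/11571645·2248091/64000 + (-3546/167705)·1 = 5021607/8385250 ≠ 1/4 ⇒ order 3.
b·(c∘Ac): 179456/11571645·3013/800 + (-3546/167705)·(-1267/180) = 5213281/25155750 ≠ 1/8
b·Ac²: 179456/11571645·23/50 + (-3546/167705)·(-155857/7200) = 18709427/40249200 ≠ 1/12
b·A²c: (-3546/167705)·(-23/10) = 40779/838525 ≠ 1/24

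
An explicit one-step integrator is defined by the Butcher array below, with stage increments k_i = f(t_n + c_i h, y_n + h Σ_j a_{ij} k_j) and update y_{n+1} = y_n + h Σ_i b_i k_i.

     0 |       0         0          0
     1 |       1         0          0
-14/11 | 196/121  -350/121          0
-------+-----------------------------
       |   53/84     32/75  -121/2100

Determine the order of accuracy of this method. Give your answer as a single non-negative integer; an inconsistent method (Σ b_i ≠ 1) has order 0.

3

b = (53/84, 32/75, -121/2100)
c = (0, 1, -14/11)
Ac = (0, 0, -350/121)
Σ b_i: 53/84·1 + 32/75·1 + (-121/2100)·1 = 1 ✓
b·c: 32/75·1 + (-121/2100)·(-14/11) = 1/2 ✓
b·c²: 32/75·1 + (-121/2100)·196/121 = 1/3 ✓
b·Ac: (-121/2100)·(-350/121) = 1/6 ✓; 3 stages ⇒ order 3.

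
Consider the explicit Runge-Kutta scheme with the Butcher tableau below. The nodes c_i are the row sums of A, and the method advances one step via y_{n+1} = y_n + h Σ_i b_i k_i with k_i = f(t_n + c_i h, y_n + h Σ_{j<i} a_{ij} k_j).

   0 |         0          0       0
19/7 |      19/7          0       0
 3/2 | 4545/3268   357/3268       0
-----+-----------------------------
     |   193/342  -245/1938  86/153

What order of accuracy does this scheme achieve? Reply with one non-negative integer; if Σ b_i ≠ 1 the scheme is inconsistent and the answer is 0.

b = (193/342, -245/1938, 86/153)
c = (0, 19/7, 3/2)
Ac = (0, 0, 51/172)
Σ b_i: 193/342·1 + (-245/1938)·1 + 86/153·1 = 1 ✓
b·c: (-245/1938)·19/7 + 86/153·3/2 = 1/2 ✓
b·c²: (-245/1938)·361/49 + 86/153·9/4 = 1/3 ✓
b·Ac: 86/153·51/172 = 1/6 ✓; 3 stages ⇒ order 3.

3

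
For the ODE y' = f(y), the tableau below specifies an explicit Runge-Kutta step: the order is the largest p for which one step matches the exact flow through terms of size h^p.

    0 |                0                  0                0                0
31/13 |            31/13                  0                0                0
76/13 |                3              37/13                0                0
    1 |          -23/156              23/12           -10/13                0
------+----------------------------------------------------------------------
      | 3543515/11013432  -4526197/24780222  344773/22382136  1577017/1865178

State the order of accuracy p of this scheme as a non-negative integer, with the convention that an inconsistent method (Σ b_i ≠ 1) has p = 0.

b = (3543515/11013432, -4526197/24780222, 344773/22382136, 1577017/1865178)
c = (0, 31/13, 76/13, 1)
Ac = (0, 0, 1147/169, 149/2028)
Σ b_i: 3543515/11013432·1 + (-4526197/24780222)·1 + 344773/22382136·1 + 1577017/1865178·1 = 1 ✓
b·c: (-4526197/24780222)·31/13 + 344773/22382136·76/13 + 1577017/1865178·1 = 1/2 ✓
b·c²: (-4526197/24780222)·961/169 + 344773/22382136·5776/169 + 1577017/1865178·1 = 1/3 ✓
b·Ac: 344773/22382136·1147/169 + 1577017/1865178·149/2028 = 1/6 ✓
b·c³: (-4526197/24780222)·29791/2197 + 344773/22382136·438976/2197 + 1577017/1865178·1 = 10856630/7505121 ≠ 1/4 ⇒ order 3.
b·(c∘Ac): 344773/22382136·87172/2197 + 1577017/1865178·149/2028 = 40426415/60040968 ≠ 1/8
b·Ac²: 344773/22382136·35557/2197 + 1577017/1865178·(-405781/26364) = -1341163337/105071694 ≠ 1/12
b·A²c: 1577017/1865178·(-11470/2197) = -695707115/157607541 ≠ 1/24

3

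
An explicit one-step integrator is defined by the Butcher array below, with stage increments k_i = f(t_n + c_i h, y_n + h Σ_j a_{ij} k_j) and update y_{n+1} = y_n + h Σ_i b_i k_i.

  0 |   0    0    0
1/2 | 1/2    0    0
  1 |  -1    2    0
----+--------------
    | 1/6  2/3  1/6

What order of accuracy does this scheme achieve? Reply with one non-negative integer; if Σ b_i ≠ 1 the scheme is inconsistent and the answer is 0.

3

b = (1/6, 2/3, 1/6)
c = (0, 1/2, 1)
Ac = (0, 0, 1)
Σ b_i: 1/6·1 + 2/3·1 + 1/6·1 = 1 ✓
b·c: 2/3·1/2 + 1/6·1 = 1/2 ✓
b·c²: 2/3·1/4 + 1/6·1 = 1/3 ✓
b·Ac: 1/6·1 = 1/6 ✓; 3 stages ⇒ order 3.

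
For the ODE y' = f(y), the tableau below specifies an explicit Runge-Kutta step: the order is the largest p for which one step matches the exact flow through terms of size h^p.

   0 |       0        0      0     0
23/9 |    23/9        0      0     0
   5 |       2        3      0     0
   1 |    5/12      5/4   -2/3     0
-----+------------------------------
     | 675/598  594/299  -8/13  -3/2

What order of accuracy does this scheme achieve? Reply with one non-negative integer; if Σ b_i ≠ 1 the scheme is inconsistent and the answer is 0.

2

b = (675/598, 594/299, -8/13, -3/2)
c = (0, 23/9, 5, 1)
Ac = (0, 0, 23/3, -5/36)
Σ b_i: 675/598·1 + 594/299·1 + (-8/13)·1 + (-3/2)·1 = 1 ✓
b·c: 594/299·23/9 + (-8/13)·5 + (-3/2)·1 = 1/2 ✓
b·c²: 594/299·529/81 + (-8/13)·25 + (-3/2)·1 = -305/78 ≠ 1/3 ⇒ order 2.
b·Ac: (-8/13)·23/3 + (-3/2)·(-5/36) = -469/104 ≠ 1/6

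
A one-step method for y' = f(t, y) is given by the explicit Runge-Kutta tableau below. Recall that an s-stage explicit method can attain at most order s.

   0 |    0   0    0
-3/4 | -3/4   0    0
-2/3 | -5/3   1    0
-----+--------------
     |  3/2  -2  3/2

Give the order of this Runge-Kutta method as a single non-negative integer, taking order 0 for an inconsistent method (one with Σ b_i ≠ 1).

b = (3/2, -2, 3/2)
c = (0, -3/4, -2/3)
Ac = (0, 0, -3/4)
Σ b_i: 3/2·1 + (-2)·1 + 3/2·1 = 1 ✓
b·c: (-2)·(-3/4) + 3/2·(-2/3) = 1/2 ✓
b·c²: (-2)·9/16 + 3/2·4/9 = -11/24 ≠ 1/3 ⇒ order 2.
b·Ac: 3/2·(-3/4) = -9/8 ≠ 1/6

2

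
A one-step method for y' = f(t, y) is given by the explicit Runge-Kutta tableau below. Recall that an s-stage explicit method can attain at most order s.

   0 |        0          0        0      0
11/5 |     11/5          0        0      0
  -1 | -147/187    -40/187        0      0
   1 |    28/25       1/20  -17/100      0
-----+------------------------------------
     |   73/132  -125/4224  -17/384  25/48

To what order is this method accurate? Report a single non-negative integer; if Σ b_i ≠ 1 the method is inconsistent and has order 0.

b = (73/132, -125/4224, -17/384, 25/48)
c = (0, 11/5, -1, 1)
Ac = (0, 0, -8/17, 7/25)
Σ b_i: 73/132·1 + (-125/4224)·1 + (-17/384)·1 + 25/48·1 = 1 ✓
b·c: (-125/4224)·11/5 + (-17/384)·(-1) + 25/48·1 = 1/2 ✓
b·c²: (-125/4224)·121/25 + (-17/384)·1 + 25/48·1 = 1/3 ✓
b·Ac: (-17/384)·(-8/17) + 25/48·7/25 = 1/6 ✓
b·c³: (-125/4224)·1331/125 + (-17/384)·(-1) + 25/48·1 = 1/4 ✓
b·(c∘Ac): (-17/384)·8/17 + 25/48·7/25 = 1/8 ✓
b·Ac²: (-17/384)·(-88/85) + 25/48·9/125 = 1/12 ✓
b·A²c: 25/48·2/25 = 1/24 ✓; 4 stages ⇒ order 4.

4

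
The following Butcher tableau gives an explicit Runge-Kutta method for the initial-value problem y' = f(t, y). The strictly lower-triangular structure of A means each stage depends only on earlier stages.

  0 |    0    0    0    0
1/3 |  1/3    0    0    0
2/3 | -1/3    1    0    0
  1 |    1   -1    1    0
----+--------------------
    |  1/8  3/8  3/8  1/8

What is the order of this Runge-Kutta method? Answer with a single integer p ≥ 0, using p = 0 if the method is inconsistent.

b = (1/8, 3/8, 3/8, 1/8)
c = (0, 1/3, 2/3, 1)
Ac = (0, 0, 1/3, 1/3)
Σ b_i: 1/8·1 + 3/8·1 + 3/8·1 + 1/8·1 = 1 ✓
b·c: 3/8·1/3 + 3/8·2/3 + 1/8·1 = 1/2 ✓
b·c²: 3/8·1/9 + 3/8·4/9 + 1/8·1 = 1/3 ✓
b·Ac: 3/8·1/3 + 1/8·1/3 = 1/6 ✓
b·c³: 3/8·1/27 + 3/8·8/27 + 1/8·1 = 1/4 ✓
b·(c∘Ac): 3/8·2/9 + 1/8·1/3 = 1/8 ✓
b·Ac²: 3/8·1/9 + 1/8·1/3 = 1/12 ✓
b·A²c: 1/8·1/3 = 1/24 ✓; 4 stages ⇒ order 4.

4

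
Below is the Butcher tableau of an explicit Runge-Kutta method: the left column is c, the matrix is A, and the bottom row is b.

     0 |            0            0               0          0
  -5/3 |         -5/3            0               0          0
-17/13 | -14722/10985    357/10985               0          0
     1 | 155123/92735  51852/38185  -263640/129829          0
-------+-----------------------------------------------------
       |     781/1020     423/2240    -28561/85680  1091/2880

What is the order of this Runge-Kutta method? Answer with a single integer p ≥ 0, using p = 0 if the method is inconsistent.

b = (781/1020, 423/2240, -28561/85680, 1091/2880)
c = (0, -5/3, -17/13, 1)
Ac = (0, 0, -119/2197, 428/1091)
Σ b_i: 781/1020·1 + 423/2240·1 + (-28561/85680)·1 + 1091/2880·1 = 1 ✓
b·c: 423/2240·(-5/3) + (-28561/85680)·(-17/13) + 1091/2880·1 = 1/2 ✓
b·c²: 423/2240·25/9 + (-28561/85680)·289/169 + 1091/2880·1 = 1/3 ✓
b·Ac: (-28561/85680)·(-119/2197) + 1091/2880·428/1091 = 1/6 ✓
b·c³: 423/2240·(-125/27) + (-28561/85680)·(-4913/2197) + 1091/2880·1 = 1/4 ✓
b·(c∘Ac): (-28561/85680)·2023/28561 + 1091/2880·428/1091 = 1/8 ✓
b·Ac²: (-28561/85680)·595/6591 + 1091/2880·980/3273 = 1/12 ✓
b·A²c: 1091/2880·120/1091 = 1/24 ✓; 4 stages ⇒ order 4.

4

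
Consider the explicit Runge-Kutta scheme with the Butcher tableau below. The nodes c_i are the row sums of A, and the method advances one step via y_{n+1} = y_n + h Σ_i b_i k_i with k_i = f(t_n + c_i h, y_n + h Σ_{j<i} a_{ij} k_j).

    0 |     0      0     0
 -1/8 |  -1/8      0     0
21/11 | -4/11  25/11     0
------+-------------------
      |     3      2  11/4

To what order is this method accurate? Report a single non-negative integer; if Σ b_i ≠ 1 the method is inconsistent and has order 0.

0

b = (3, 2, 11/4)
c = (0, -1/8, 21/11)
Ac = (0, 0, -25/88)
Σ b_i: 3·1 + 2·1 + 11/4·1 = 31/4 ≠ 1 ⇒ order 0.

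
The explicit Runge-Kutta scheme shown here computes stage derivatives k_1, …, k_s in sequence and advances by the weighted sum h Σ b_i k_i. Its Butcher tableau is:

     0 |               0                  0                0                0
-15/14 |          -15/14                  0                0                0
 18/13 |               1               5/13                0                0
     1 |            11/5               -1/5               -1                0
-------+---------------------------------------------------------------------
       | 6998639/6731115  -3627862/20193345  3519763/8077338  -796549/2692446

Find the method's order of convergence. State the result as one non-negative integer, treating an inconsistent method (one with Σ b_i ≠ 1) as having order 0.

3

b = (6998639/6731115, -3627862/20193345, 3519763/8077338, -796549/2692446)
c = (0, -15/14, 18/13, 1)
Ac = (0, 0, -75/182, -213/182)
Σ b_i: 6998639/6731115·1 + (-3627862/20193345)·1 + 3519763/8077338·1 + (-796549/2692446)·1 = 1 ✓
b·c: (-3627862/20193345)·(-15/14) + 3519763/8077338·18/13 + (-796549/2692446)·1 = 1/2 ✓
b·c²: (-3627862/20193345)·225/196 + 3519763/8077338·324/169 + (-796549/2692446)·1 = 1/3 ✓
b·Ac: 3519763/8077338·(-75/182) + (-796549/2692446)·(-213/182) = 1/6 ✓
b·c³: (-3627862/20193345)·(-3375/2744) + 3519763/8077338·5832/2197 + (-796549/2692446)·1 = 530136289/490025172 ≠ 1/4 ⇒ order 3.
b·(c∘Ac): 3519763/8077338·(-675/1183) + (-796549/2692446)·(-213/182) = 1226333/12564748 ≠ 1/8
b·Ac²: 3519763/8077338·1125/2548 + (-796549/2692446)·(-71109/33124) = 135166021/163341724 ≠ 1/12
b·A²c: (-796549/2692446)·75/182 = -1531825/12564748 ≠ 1/24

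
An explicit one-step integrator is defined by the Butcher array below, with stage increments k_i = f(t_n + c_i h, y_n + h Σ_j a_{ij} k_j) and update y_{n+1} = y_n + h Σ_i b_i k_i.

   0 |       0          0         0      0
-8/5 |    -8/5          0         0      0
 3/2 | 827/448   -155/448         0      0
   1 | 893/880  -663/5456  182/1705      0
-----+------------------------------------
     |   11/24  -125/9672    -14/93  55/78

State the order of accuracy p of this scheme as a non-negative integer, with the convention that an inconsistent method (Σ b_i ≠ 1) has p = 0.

b = (11/24, -125/9672, -14/93, 55/78)
c = (0, -8/5, 3/2, 1)
Ac = (0, 0, 31/56, 39/110)
Σ b_i: 11/24·1 + (-125/9672)·1 + (-14/93)·1 + 55/78·1 = 1 ✓
b·c: (-125/9672)·(-8/5) + (-14/93)·3/2 + 55/78·1 = 1/2 ✓
b·c²: (-125/9672)·64/25 + (-14/93)·9/4 + 55/78·1 = 1/3 ✓
b·Ac: (-14/93)·31/56 + 55/78·39/110 = 1/6 ✓
b·c³: (-125/9672)·(-512/125) + (-14/93)·27/8 + 55/78·1 = 1/4 ✓
b·(c∘Ac): (-14/93)·93/112 + 55/78·39/110 = 1/8 ✓
b·Ac²: (-14/93)·(-31/35) + 55/78·(-39/550) = 1/12 ✓
b·A²c: 55/78·13/220 = 1/24 ✓; 4 stages ⇒ order 4.

4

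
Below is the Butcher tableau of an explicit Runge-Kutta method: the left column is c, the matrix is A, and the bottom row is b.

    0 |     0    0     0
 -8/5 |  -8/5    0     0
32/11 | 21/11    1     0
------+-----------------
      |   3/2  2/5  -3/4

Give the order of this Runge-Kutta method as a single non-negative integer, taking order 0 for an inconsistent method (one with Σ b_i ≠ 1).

b = (3/2, 2/5, -3/4)
c = (0, -8/5, 32/11)
Ac = (0, 0, -8/5)
Σ b_i: 3/2·1 + 2/5·1 + (-3/4)·1 = 23/20 ≠ 1 ⇒ order 0.

0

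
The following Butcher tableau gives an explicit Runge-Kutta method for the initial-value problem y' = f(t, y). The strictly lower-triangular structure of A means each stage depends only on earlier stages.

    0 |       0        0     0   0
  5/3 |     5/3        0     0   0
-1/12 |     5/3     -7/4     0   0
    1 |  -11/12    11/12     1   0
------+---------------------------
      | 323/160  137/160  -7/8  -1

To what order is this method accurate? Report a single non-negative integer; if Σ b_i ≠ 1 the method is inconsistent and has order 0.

b = (323/160, 137/160, -7/8, -1)
c = (0, 5/3, -1/12, 1)
Ac = (0, 0, -35/12, 13/9)
Σ b_i: 323/160·1 + 137/160·1 + (-7/8)·1 + (-1)·1 = 1 ✓
b·c: 137/160·5/3 + (-7/8)·(-1/12) + (-1)·1 = 1/2 ✓
b·c²: 137/160·25/9 + (-7/8)·1/144 + (-1)·1 = 527/384 ≠ 1/3 ⇒ order 2.
b·Ac: (-7/8)·(-35/12) + (-1)·13/9 = 319/288 ≠ 1/6

2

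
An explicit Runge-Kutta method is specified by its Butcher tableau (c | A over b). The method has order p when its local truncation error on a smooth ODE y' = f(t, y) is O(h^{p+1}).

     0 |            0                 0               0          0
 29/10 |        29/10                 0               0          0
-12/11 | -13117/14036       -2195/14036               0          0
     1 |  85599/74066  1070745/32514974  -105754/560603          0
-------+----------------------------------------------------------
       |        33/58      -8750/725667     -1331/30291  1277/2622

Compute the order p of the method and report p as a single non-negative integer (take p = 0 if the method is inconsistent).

b = (33/58, -8750/725667, -1331/30291, 1277/2622)
c = (0, 29/10, -12/11, 1)
Ac = (0, 0, -439/968, 1539/5108)
Σ b_i: 33/58·1 + (-8750/725667)·1 + (-1331/30291)·1 + 1277/2622·1 = 1 ✓
b·c: (-8750/725667)·29/10 + (-1331/30291)·(-12/11) + 1277/2622·1 = 1/2 ✓
b·c²: (-8750/725667)·841/100 + (-1331/30291)·144/121 + 1277/2622·1 = 1/3 ✓
b·Ac: (-1331/30291)·(-439/968) + 1277/2622·1539/5108 = 1/6 ✓
b·c³: (-8750/725667)·24389/1000 + (-1331/30291)·(-1728/1331) + 1277/2622·1 = 1/4 ✓
b·(c∘Ac): (-1331/30291)·1317/2662 + 1277/2622·1539/5108 = 1/8 ✓
b·Ac²: (-1331/30291)·(-12731/9680) + 1277/2622·2679/51080 = 1/12 ✓
b·A²c: 1277/2622·437/5108 = 1/24 ✓; 4 stages ⇒ order 4.

4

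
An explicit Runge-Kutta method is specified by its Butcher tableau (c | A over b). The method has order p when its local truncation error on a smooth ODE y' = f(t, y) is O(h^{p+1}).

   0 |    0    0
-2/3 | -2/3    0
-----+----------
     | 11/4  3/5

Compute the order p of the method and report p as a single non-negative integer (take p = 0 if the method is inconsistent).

0

b = (11/4, 3/5)
c = (0, -2/3)
Σ b_i: 11/4·1 + 3/5·1 = 67/20 ≠ 1 ⇒ order 0.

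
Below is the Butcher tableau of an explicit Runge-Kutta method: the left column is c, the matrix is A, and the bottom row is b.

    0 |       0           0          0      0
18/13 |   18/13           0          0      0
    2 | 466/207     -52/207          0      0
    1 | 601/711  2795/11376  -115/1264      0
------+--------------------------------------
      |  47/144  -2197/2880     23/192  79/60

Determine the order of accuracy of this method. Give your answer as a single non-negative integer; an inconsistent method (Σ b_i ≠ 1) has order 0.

b = (47/144, -2197/2880, 23/192, 79/60)
c = (0, 18/13, 2, 1)
Ac = (0, 0, -8/23, 25/158)
Σ b_i: 47/144·1 + (-2197/2880)·1 + 23/192·1 + 79/60·1 = 1 ✓
b·c: (-2197/2880)·18/13 + 23/192·2 + 79/60·1 = 1/2 ✓
b·c²: (-2197/2880)·324/169 + 23/192·4 + 79/60·1 = 1/3 ✓
b·Ac: 23/192·(-8/23) + 79/60·25/158 = 1/6 ✓
b·c³: (-2197/2880)·5832/2197 + 23/192·8 + 79/60·1 = 1/4 ✓
b·(c∘Ac): 23/192·(-16/23) + 79/60·25/158 = 1/8 ✓
b·Ac²: 23/192·(-144/299) + 79/60·110/1027 = 1/12 ✓
b·A²c: 79/60·5/158 = 1/24 ✓; 4 stages ⇒ order 4.

4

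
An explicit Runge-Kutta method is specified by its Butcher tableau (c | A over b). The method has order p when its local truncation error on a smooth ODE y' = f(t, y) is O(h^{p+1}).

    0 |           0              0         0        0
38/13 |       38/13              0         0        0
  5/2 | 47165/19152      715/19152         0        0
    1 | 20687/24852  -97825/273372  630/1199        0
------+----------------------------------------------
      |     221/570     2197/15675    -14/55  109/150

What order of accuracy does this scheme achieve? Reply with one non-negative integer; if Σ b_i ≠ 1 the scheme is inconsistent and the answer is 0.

b = (221/570, 2197/15675, -14/55, 109/150)
c = (0, 38/13, 5/2, 1)
Ac = (0, 0, 55/504, 175/654)
Σ b_i: 221/570·1 + 2197/15675·1 + (-14/55)·1 + 109/150·1 = 1 ✓
b·c: 2197/15675·38/13 + (-14/55)·5/2 + 109/150·1 = 1/2 ✓
b·c²: 2197/15675·1444/169 + (-14/55)·25/4 + 109/150·1 = 1/3 ✓
b·Ac: (-14/55)·55/504 + 109/150·175/654 = 1/6 ✓
b·c³: 2197/15675·54872/2197 + (-14/55)·125/8 + 109/150·1 = 1/4 ✓
b·(c∘Ac): (-14/55)·275/1008 + 109/150·175/654 = 1/8 ✓
b·Ac²: (-14/55)·1045/3276 + 109/150·1925/8502 = 1/12 ✓
b·A²c: 109/150·25/436 = 1/24 ✓; 4 stages ⇒ order 4.

4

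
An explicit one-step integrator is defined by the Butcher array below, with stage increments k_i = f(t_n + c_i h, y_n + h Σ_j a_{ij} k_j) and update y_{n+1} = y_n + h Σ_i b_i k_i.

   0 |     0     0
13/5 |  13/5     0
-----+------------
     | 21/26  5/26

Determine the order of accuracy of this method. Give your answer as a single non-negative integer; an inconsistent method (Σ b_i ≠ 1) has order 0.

2

b = (21/26, 5/26)
c = (0, 13/5)
Σ b_i: 21/26·1 + 5/26·1 = 1 ✓
b·c: 5/26·13/5 = 1/2 ✓; 2 stages ⇒ order 2.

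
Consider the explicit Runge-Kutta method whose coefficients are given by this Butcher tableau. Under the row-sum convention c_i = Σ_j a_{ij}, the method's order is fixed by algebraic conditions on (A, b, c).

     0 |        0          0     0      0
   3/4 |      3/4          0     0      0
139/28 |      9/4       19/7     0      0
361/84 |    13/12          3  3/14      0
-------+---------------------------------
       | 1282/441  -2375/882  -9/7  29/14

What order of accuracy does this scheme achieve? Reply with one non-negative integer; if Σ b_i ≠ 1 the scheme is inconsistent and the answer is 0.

2

b = (1282/441, -2375/882, -9/7, 29/14)
c = (0, 3/4, 139/28, 361/84)
Ac = (0, 0, 57/28, 1299/392)
Σ b_i: 1282/441·1 + (-2375/882)·1 + (-9/7)·1 + 29/14·1 = 1 ✓
b·c: (-2375/882)·3/4 + (-9/7)·139/28 + 29/14·361/84 = 1/2 ✓
b·c²: (-2375/882)·9/16 + (-9/7)·19321/784 + 29/14·130321/7056 = 249841/49392 ≠ 1/3 ⇒ order 2.
b·Ac: (-9/7)·57/28 + 29/14·1299/392 = 23307/5488 ≠ 1/6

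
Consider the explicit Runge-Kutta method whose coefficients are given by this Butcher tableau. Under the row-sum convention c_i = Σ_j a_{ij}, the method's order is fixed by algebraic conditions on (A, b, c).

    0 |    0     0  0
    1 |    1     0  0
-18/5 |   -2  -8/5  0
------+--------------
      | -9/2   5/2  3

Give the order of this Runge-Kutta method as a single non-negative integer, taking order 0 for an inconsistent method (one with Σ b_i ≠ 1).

1

b = (-9/2, 5/2, 3)
c = (0, 1, -18/5)
Ac = (0, 0, -8/5)
Σ b_i: (-9/2)·1 + 5/2·1 + 3·1 = 1 ✓
b·c: 5/2·1 + 3·(-18/5) = -83/10 ≠ 1/2 ⇒ order 1.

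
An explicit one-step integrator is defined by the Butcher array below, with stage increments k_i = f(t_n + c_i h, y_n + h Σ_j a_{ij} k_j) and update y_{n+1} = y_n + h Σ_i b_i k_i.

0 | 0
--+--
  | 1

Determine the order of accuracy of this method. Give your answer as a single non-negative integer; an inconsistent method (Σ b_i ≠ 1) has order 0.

b = (1)
c = (0)
Σ b_i: 1·1 = 1 ✓; 1 stage ⇒ order 1.

1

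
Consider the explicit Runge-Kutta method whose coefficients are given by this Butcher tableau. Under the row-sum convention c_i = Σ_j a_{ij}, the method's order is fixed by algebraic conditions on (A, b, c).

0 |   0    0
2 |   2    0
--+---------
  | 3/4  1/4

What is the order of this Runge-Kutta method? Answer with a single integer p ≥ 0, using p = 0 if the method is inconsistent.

b = (3/4, 1/4)
c = (0, 2)
Σ b_i: 3/4·1 + 1/4·1 = 1 ✓
b·c: 1/4·2 = 1/2 ✓; 2 stages ⇒ order 2.

2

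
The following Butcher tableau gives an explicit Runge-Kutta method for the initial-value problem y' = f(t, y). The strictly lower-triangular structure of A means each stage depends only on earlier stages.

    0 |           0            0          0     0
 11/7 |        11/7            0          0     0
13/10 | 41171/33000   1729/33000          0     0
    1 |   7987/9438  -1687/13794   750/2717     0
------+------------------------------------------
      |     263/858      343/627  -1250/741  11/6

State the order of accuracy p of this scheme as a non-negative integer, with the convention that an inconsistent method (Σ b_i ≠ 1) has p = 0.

4

b = (263/858, 343/627, -1250/741, 11/6)
c = (0, 11/7, 13/10, 1)
Ac = (0, 0, 247/3000, 1/6)
Σ b_i: 263/858·1 + 343/627·1 + (-1250/741)·1 + 11/6·1 = 1 ✓
b·c: 343/627·11/7 + (-1250/741)·13/10 + 11/6·1 = 1/2 ✓
b·c²: 343/627·121/49 + (-1250/741)·169/100 + 11/6·1 = 1/3 ✓
b·Ac: (-1250/741)·247/3000 + 11/6·1/6 = 1/6 ✓
b·c³: 343/627·1331/343 + (-1250/741)·2197/1000 + 11/6·1 = 1/4 ✓
b·(c∘Ac): (-1250/741)·3211/30000 + 11/6·1/6 = 1/8 ✓
b·Ac²: (-1250/741)·2717/21000 + 11/6·38/231 = 1/12 ✓
b·A²c: 11/6·1/44 = 1/24 ✓; 4 stages ⇒ order 4.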